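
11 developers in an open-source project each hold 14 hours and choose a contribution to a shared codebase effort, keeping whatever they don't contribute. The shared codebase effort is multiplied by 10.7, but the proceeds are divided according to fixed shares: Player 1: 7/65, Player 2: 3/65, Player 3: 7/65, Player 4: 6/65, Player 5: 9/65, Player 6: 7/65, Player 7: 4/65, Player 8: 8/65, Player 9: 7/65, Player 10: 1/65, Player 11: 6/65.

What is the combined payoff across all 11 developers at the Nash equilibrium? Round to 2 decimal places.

Player j's private return per contributed unit is 10.7 × (j's share). Contributing is weakly dominant for j when that share is at least 1/10.7 = 0.0935, and contributing 0 is dominant otherwise.
The shares above 0.0935 belong to Player 1, Player 3, Player 5, Player 6, Player 8 and Player 9, contributing 14 each; the remaining 5 contribute 0. Total contributed: 84.
The shared codebase effort pays out 10.7 × 84 = 898.80 in total (split across the unequal shares, but the aggregate is all that matters for the group sum).
The 5 free-riders keep 14 each, adding 70. Group total = 70 + 898.80 = 968.80.

968.80 hours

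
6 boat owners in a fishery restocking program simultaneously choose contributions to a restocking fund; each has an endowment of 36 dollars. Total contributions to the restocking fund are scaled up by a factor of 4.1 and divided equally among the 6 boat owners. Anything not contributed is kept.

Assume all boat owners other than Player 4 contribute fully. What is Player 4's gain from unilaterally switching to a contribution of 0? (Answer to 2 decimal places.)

11.40 dollars

Switching from a contribution of 36 to 0 lets Player 4 keep an extra 36 dollars, but lowers the restocking fund by 36, which costs Player 4 their own share of that drop: 4.1/6 × 36 = 24.60.
Net gain = 36 − 24.60 = 11.40. The private return per contributed unit (0.6833) is below 1, so free-riding is indeed the best response regardless of what the others do.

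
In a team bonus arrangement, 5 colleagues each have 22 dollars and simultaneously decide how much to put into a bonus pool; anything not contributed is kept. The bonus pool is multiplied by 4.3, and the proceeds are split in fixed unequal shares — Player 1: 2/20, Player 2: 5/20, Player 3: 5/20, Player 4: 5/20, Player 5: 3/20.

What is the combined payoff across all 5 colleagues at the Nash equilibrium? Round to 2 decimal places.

327.80 dollars

Player j's private return per contributed unit is 4.3 × (j's share). Contributing is weakly dominant for j when that share is at least 1/4.3 = 0.2326, and contributing 0 is dominant otherwise.
The shares above 0.2326 belong to Player 2, Player 3 and Player 4, contributing 22 each; the remaining 2 contribute 0. Total contributed: 66.
The bonus pool pays out 4.3 × 66 = 283.80 in total (split across the unequal shares, but the aggregate is all that matters for the group sum).
The 2 free-riders keep 22 each, adding 44. Group total = 44 + 283.80 = 327.80.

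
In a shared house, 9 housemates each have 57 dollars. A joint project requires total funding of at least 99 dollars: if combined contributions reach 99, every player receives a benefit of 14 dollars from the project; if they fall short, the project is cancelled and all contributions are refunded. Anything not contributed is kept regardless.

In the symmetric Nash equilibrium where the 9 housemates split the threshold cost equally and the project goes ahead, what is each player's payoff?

60 dollars

Equal share of the threshold: 99/9 = 11.
At this profile no one gains by cutting their contribution: any cut drops the total below 99, the project is cancelled, contributions are refunded, and the deviator ends with 57, which is less than 57 − 11 + 14 = 60. Contributing more than 11 just wastes the excess. So contributing exactly 11 is a best response.
Each player's payoff: 57 − 11 + 14 = 60.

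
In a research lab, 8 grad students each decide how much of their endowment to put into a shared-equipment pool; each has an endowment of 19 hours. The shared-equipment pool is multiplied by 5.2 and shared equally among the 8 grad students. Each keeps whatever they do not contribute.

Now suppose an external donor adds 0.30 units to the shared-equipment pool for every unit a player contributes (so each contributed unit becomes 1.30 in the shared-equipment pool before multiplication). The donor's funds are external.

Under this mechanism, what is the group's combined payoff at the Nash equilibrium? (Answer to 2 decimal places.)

With the mechanism, a contributed unit returns 5.2 × 1.30 / 8 = 0.8450 per unit of net cost — still below 1 — so contributing 0 remains dominant for every player.
Everyone keeps their endowment and the group total is 8 × 19 = 152.

152.00 hours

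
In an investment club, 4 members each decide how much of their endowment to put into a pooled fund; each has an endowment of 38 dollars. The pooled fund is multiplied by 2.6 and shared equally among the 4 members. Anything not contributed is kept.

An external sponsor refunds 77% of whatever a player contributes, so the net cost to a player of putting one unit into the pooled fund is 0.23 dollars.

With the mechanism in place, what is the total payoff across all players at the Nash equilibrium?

512.24 dollars

Under the mechanism each unit contributed yields (2.6/4) / 0.23 = 2.8261 back to its contributor per unit of net cost, which exceeds 1, making full contribution the dominant choice for everyone.
So the Nash equilibrium is full contribution by all 4; the group earns 4 × (38 × 0.77 + 2.6 × 38) = 512.24.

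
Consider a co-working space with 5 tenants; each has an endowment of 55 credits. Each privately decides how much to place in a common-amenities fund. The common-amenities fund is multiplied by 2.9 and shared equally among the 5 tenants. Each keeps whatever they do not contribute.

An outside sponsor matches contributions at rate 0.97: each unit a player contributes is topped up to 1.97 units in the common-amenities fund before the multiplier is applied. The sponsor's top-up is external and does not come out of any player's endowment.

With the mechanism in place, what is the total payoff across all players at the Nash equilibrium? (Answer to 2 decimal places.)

1571.08 credits

With the mechanism, a contributed unit returns 2.9 × 1.97 / 5 = 1.1426 per unit of net cost to the contributor — now above 1 — so contributing fully is weakly dominant for every player.
At the Nash equilibrium everyone contributes 55. Group total payoff = 2.9 × 1.97 × 275 = 1571.08.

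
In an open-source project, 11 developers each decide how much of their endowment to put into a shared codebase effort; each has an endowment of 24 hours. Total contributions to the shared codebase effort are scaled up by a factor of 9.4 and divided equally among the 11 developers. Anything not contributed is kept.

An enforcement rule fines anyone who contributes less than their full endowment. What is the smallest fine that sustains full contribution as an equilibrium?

3.49 hours

Given the others contribute fully, the best deviation is to contribute 0 (any partial contribution still incurs the fine and gives up units whose private return 0.8545 is below 1).
Deviating from 24 to 0 saves 24 hours but forfeits the deviator's share of the drop in the shared codebase effort: 9.4/11 × 24 = 20.51.
So the deviation gain is 24 − 20.51 = 3.49, and the fine must be at least 3.49 hours to wipe it out.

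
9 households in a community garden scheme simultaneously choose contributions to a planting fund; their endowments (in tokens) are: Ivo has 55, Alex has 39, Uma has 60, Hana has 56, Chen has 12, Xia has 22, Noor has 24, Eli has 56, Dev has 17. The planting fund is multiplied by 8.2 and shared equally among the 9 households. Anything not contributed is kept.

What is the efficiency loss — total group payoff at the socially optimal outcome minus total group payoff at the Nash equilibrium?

2455.20 tokens

The private return per contributed unit is 8.2/9 = 0.9111 < 1 for every player regardless of endowment, so the Nash equilibrium is zero contribution and the group total is Σ E_j = 55 + 39 + 60 + 56 + 12 + 22 + 24 + 56 + 17 = 341.
Each contributed unit returns 8.200 to the group, so the social optimum is full contribution by everyone: group total = 8.200 × 341 = 2796.20.
Efficiency loss = (8.200 − 1) × 341 = 2455.20.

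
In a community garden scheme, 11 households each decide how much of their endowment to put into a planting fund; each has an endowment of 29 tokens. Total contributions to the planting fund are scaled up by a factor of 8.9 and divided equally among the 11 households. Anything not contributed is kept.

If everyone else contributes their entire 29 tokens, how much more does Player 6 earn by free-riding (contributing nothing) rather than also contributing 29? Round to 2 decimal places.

Switching from a contribution of 29 to 0 lets Player 6 keep an extra 29 tokens, but lowers the planting fund by 29, which costs Player 6 their own share of that drop: 8.9/11 × 29 = 23.46.
Net gain = 29 − 23.46 = 5.54. The private return per contributed unit (0.8091) is below 1, so free-riding is indeed the best response regardless of what the others do.

5.54 tokens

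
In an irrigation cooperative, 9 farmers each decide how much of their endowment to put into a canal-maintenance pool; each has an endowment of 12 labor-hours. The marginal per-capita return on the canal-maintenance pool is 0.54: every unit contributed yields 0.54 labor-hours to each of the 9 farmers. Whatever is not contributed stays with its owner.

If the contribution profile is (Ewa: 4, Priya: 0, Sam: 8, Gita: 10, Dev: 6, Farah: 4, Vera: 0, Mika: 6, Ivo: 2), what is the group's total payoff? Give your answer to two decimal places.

Total contributed: 4 + 0 + 8 + 10 + 6 + 4 + 0 + 6 + 2 = 40; total kept: 9 × 12 − 40 = 68.
The canal-maintenance pool pays out 0.54 × 9 × 40 = 194.40 in aggregate.
Group total = 68 + 194.40 = 262.40.

262.40 labor-hours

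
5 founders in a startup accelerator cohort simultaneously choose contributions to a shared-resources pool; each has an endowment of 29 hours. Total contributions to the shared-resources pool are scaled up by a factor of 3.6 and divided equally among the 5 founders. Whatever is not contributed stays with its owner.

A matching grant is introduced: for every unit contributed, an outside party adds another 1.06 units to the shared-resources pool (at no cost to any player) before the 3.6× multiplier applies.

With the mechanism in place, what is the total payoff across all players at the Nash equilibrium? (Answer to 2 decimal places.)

The effective private return per unit is now 3.6 × 2.06 / 5 = 1.4832 > 1, so every player's dominant strategy flips to full contribution.
At the Nash equilibrium everyone contributes 29. Group total payoff = 3.6 × 2.06 × 145 = 1075.32.

1075.32 hours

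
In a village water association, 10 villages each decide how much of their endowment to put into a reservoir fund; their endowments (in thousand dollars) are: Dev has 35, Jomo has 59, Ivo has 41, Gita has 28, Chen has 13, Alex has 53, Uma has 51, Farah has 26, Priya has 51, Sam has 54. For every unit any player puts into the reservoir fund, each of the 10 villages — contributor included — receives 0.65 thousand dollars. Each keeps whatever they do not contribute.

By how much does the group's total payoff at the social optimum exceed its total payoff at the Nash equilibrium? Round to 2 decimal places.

The private return per contributed unit is 0.65 < 1 for everyone, so the Nash equilibrium is zero contribution and the group total is Σ E_j = 35 + 59 + 41 + 28 + 13 + 53 + 51 + 26 + 51 + 54 = 411.
Each contributed unit returns 6.500 to the group, so the social optimum is full contribution by everyone: group total = 6.500 × 411 = 2671.50.
Efficiency loss = (6.500 − 1) × 411 = 2260.50.

2260.50 thousand dollars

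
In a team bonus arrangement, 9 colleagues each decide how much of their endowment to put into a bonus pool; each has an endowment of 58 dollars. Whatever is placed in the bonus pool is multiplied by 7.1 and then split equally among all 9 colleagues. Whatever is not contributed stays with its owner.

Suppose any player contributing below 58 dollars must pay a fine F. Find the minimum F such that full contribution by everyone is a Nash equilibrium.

12.24 dollars

Given the others contribute fully, the best deviation is to contribute 0 (any partial contribution still incurs the fine and gives up units whose private return 0.7889 is below 1).
Deviating from 58 to 0 saves 58 dollars but forfeits the deviator's share of the drop in the bonus pool: 7.1/9 × 58 = 45.76.
So the deviation gain is 58 − 45.76 = 12.24, and the fine must be at least 12.24 dollars to wipe it out.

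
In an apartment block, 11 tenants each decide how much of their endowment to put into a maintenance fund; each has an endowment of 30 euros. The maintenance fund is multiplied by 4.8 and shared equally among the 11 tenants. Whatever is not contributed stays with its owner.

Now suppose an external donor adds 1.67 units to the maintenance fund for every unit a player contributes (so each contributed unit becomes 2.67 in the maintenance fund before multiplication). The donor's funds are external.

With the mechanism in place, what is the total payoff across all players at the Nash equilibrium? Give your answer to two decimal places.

4229.28 euros

Under the mechanism each unit contributed yields 4.8 × 2.67 / 11 = 1.1651 back to its contributor per unit of net cost, which exceeds 1, making full contribution the dominant choice for everyone.
So the Nash equilibrium is full contribution by all 11; the group earns 4.8 × 2.67 × 330 = 4229.28.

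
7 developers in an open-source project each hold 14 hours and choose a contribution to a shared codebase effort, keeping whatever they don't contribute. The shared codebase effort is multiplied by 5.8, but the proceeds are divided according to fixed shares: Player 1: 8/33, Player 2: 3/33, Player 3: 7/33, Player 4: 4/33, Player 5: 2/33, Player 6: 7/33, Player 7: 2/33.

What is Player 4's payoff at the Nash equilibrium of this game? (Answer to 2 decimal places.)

43.53 hours

Each unit j contributes comes back to j as 5.8 × (j's share), so j prefers to contribute only if that share exceeds 1/5.8 = 0.1724; otherwise keeping the unit dominates.
Player 1, Player 3 and Player 6 clear that bar, contributing 14 each; the remaining 4 contribute 0. Total contributed: 42.
Player 4 keeps 14 and receives 5.8 × 42 × 4/33 = 29.53 from the shared codebase effort, for a payoff of 43.53.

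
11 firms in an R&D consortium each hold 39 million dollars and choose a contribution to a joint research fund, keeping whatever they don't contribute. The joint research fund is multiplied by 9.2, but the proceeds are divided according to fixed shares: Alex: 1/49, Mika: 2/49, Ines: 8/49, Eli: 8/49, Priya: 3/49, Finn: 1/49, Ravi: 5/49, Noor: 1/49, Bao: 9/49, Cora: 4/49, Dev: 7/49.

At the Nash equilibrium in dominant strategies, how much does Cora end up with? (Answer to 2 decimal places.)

A player with share s gets back 9.2·s per unit contributed, so full contribution is dominant for anyone with s > 1/9.2 = 0.1087 and zero contribution is dominant for anyone below.
The shares above 0.1087 belong to Ines, Eli, Bao and Dev, contributing 39 each; the remaining 7 contribute 0. Total contributed: 156.
Cora keeps 39 and receives 9.2 × 156 × 4/49 = 117.16 from the joint research fund, for a payoff of 156.16.

156.16 million dollars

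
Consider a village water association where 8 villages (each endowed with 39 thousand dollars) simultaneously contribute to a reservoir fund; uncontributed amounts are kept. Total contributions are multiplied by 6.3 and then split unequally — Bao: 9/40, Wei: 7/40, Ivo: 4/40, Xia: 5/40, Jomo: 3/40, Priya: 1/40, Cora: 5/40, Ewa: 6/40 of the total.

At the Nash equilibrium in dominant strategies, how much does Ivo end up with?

A player with share s gets back 6.3·s per unit contributed, so full contribution is dominant for anyone with s > 1/6.3 = 0.1587 and zero contribution is dominant for anyone below.
Bao and Wei are above the threshold, contributing 39 each; the remaining 6 contribute 0. Total contributed: 78.
Ivo keeps 39 and receives 6.3 × 78 × 4/40 = 49.14 from the reservoir fund, for a payoff of 88.14.

88.14 thousand dollars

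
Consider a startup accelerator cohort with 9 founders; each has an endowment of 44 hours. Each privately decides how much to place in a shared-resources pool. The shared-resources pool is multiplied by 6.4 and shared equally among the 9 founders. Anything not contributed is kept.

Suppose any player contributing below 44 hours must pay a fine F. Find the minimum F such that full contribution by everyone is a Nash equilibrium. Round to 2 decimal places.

Given the others contribute fully, the best deviation is to contribute 0 (any partial contribution still incurs the fine and gives up units whose private return 0.7111 is below 1).
Deviating from 44 to 0 saves 44 hours but forfeits the deviator's share of the drop in the shared-resources pool: 6.4/9 × 44 = 31.29.
So the deviation gain is 44 − 31.29 = 12.71, and the fine must be at least 12.71 hours to wipe it out.

12.71 hours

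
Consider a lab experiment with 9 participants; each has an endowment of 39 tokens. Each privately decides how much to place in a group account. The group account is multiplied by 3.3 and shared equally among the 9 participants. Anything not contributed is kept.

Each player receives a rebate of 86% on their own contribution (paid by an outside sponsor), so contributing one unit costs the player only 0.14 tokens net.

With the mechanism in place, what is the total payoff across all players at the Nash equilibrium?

1460.16 tokens

With the mechanism, a contributed unit returns (3.3/9) / 0.14 = 2.6190 per unit of net cost to the contributor — now above 1 — so contributing fully is weakly dominant for every player.
At the Nash equilibrium everyone contributes 39. Group total payoff = 9 × (39 × 0.86 + 3.3 × 39) = 1460.16.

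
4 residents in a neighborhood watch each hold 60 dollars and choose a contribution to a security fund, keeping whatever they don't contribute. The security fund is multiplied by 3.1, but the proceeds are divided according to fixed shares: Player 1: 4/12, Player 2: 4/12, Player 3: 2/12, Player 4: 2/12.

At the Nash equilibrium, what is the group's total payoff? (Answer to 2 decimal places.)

492.00 dollars

A player with share s gets back 3.1·s per unit contributed, so full contribution is dominant for anyone with s > 1/3.1 = 0.3226 and zero contribution is dominant for anyone below.
Player 1 and Player 2 are above the threshold, contributing 60 each; the remaining 2 contribute 0. Total contributed: 120.
The security fund pays out 3.1 × 120 = 372.00 in total (split across the unequal shares, but the aggregate is all that matters for the group sum).
The 2 free-riders keep 60 each, adding 120. Group total = 120 + 372.00 = 492.00.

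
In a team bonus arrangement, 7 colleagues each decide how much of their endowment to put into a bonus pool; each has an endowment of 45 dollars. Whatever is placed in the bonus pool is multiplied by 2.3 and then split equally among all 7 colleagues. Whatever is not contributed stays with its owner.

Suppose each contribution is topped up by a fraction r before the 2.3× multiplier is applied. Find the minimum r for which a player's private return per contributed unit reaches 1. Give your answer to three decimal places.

2.043

With matching at rate r, one contributed unit becomes (1 + r) in the bonus pool and returns 2.3 × (1 + r) / 7 to the contributor.
Setting this equal to 1: 1 + r = 7/2.3 = 3.0435.
So the minimum matching rate is r = 3.0435 − 1 = 2.043.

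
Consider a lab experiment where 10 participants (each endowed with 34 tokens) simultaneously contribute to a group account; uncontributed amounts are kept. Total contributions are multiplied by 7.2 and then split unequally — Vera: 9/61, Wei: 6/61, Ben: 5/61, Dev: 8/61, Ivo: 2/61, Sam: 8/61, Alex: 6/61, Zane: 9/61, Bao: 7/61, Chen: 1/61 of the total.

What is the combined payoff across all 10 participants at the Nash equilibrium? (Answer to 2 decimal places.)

761.60 tokens

For player j, contributing a unit is worthwhile iff 7.2 × (j's share) ≥ 1, i.e. iff j's share is at least 0.1389.
Vera and Zane clear that bar, contributing 34 each; the remaining 8 contribute 0. Total contributed: 68.
The group account pays out 7.2 × 68 = 489.60 in total (split across the unequal shares, but the aggregate is all that matters for the group sum).
The 8 free-riders keep 34 each, adding 272. Group total = 272 + 489.60 = 761.60.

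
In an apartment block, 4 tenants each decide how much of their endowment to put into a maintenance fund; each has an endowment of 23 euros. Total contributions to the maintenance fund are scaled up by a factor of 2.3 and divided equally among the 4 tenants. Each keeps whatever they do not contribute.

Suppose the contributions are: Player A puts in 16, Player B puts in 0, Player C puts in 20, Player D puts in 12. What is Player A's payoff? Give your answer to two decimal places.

Total contributed: 16 + 0 + 20 + 12 = 48.
Each receives 2.3 × 48 / 4 = 27.60 from the maintenance fund.
Player A keeps 23 − 16 = 7, so Player A's payoff is 7 + 27.60 = 34.60.

34.60 euros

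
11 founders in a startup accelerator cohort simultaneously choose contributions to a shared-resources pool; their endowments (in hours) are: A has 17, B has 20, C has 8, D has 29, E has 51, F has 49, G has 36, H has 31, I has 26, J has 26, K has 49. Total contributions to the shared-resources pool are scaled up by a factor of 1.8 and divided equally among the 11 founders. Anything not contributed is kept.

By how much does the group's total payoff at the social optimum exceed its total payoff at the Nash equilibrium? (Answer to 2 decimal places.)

The private return per contributed unit is 1.8/11 = 0.1636 < 1 for every player regardless of endowment, so the Nash equilibrium is zero contribution and the group total is Σ E_j = 17 + 20 + 8 + 29 + 51 + 49 + 36 + 31 + 26 + 26 + 49 = 342.
Each contributed unit returns 1.800 to the group, so the social optimum is full contribution by everyone: group total = 1.800 × 342 = 615.60.
Efficiency loss = (1.800 − 1) × 342 = 273.60.

273.60 hours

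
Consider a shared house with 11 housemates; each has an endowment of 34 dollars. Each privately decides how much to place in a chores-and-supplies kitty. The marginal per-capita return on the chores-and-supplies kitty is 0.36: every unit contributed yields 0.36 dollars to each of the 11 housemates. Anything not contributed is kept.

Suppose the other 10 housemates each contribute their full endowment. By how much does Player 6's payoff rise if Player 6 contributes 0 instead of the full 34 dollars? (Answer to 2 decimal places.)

Switching from a contribution of 34 to 0 lets Player 6 keep an extra 34 dollars, but lowers the chores-and-supplies kitty by 34, which costs Player 6 their own share of that drop: 0.36 × 34 = 12.24.
Net gain = 34 − 12.24 = 21.76. The private return per contributed unit (0.36) is below 1, so free-riding is indeed the best response regardless of what the others do.

21.76 dollars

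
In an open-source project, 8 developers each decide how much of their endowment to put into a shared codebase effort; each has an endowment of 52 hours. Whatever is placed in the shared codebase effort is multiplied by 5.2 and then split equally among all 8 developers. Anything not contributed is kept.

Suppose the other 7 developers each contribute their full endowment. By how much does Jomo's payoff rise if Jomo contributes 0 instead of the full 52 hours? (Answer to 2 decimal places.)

18.20 hours

Switching from a contribution of 52 to 0 lets Jomo keep an extra 52 hours, but lowers the shared codebase effort by 52, which costs Jomo their own share of that drop: 5.2/8 × 52 = 33.80.
Net gain = 52 − 33.80 = 18.20. The private return per contributed unit (0.6500) is below 1, so free-riding is indeed the best response regardless of what the others do.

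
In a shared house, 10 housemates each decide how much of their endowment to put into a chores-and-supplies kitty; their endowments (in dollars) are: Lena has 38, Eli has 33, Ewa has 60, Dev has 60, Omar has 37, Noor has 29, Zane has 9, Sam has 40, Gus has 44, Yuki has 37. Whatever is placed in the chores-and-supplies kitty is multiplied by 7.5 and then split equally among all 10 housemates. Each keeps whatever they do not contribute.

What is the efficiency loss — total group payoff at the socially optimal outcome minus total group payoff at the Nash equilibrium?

2515.50 dollars

The private return per contributed unit is 7.5/10 = 0.7500 < 1 for every player regardless of endowment, so the Nash equilibrium is zero contribution and the group total is Σ E_j = 38 + 33 + 60 + 60 + 37 + 29 + 9 + 40 + 44 + 37 = 387.
Each contributed unit returns 7.500 to the group, so the social optimum is full contribution by everyone: group total = 7.500 × 387 = 2902.50.
Efficiency loss = (7.500 − 1) × 387 = 2515.50.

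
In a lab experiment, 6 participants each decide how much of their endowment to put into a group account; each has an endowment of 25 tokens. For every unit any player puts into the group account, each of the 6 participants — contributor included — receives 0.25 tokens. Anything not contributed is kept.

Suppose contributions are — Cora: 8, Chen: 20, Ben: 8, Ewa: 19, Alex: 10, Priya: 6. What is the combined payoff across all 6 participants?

185.50 tokens

Total contributed: 8 + 20 + 8 + 19 + 10 + 6 = 71; total kept: 6 × 25 − 71 = 79.
The group account pays out 0.25 × 6 × 71 = 106.50 in aggregate.
Group total = 79 + 106.50 = 185.50.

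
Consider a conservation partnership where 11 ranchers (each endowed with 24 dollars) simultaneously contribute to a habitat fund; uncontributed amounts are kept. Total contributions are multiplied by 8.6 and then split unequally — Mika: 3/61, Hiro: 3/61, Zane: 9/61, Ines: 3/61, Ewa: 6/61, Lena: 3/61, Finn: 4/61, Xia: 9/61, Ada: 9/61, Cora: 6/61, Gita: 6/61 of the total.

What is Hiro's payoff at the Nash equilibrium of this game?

54.45 dollars

Each unit j contributes comes back to j as 8.6 × (j's share), so j prefers to contribute only if that share exceeds 1/8.6 = 0.1163; otherwise keeping the unit dominates.
Zane, Xia and Ada are above the threshold, contributing 24 each; the remaining 8 contribute 0. Total contributed: 72.
Hiro keeps 24 and receives 8.6 × 72 × 3/61 = 30.45 from the habitat fund, for a payoff of 54.45.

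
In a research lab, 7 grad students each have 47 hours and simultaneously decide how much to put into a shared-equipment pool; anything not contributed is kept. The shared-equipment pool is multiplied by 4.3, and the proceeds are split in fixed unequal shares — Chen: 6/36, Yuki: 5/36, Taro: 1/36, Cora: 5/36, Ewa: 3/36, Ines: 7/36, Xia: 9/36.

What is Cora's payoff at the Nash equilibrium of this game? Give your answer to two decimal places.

75.07 hours

Player j's private return per contributed unit is 4.3 × (j's share). Contributing is weakly dominant for j when that share is at least 1/4.3 = 0.2326, and contributing 0 is dominant otherwise.
The only share above 0.2326 is Xia's 9/36, contributing 47; the remaining 6 contribute 0. Total contributed: 47.
Cora keeps 47 and receives 4.3 × 47 × 5/36 = 28.07 from the shared-equipment pool, for a payoff of 75.07.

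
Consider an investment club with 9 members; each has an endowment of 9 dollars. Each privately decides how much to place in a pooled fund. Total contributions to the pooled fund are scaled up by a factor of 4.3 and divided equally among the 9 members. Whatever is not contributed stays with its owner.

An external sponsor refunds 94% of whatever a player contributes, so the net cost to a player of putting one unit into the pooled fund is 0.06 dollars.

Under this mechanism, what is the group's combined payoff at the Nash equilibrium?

Under the mechanism each unit contributed yields (4.3/9) / 0.06 = 7.9630 back to its contributor per unit of net cost, which exceeds 1, making full contribution the dominant choice for everyone.
At the Nash equilibrium everyone contributes 9. Group total payoff = 9 × (9 × 0.94 + 4.3 × 9) = 424.44.

424.44 dollars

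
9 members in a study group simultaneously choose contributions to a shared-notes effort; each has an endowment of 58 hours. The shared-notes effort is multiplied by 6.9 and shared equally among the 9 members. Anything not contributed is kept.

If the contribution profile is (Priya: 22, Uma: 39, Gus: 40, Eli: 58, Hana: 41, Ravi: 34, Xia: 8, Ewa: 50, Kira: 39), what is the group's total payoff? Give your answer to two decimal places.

Total contributed: 22 + 39 + 40 + 58 + 41 + 34 + 8 + 50 + 39 = 331; total kept: 9 × 58 − 331 = 191.
The shared-notes effort pays out 6.9 × 331 = 2283.90 in aggregate.
Group total = 191 + 2283.90 = 2474.90.

2474.90 hours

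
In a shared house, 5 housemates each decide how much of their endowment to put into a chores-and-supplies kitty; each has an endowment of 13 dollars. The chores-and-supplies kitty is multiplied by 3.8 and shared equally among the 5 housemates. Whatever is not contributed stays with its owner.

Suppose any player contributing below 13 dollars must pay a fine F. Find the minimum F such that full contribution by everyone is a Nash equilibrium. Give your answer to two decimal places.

Given the others contribute fully, the best deviation is to contribute 0 (any partial contribution still incurs the fine and gives up units whose private return 0.7600 is below 1).
Deviating from 13 to 0 saves 13 dollars but forfeits the deviator's share of the drop in the chores-and-supplies kitty: 3.8/5 × 13 = 9.88.
So the deviation gain is 13 − 9.88 = 3.12, and the fine must be at least 3.12 dollars to wipe it out.

3.12 dollars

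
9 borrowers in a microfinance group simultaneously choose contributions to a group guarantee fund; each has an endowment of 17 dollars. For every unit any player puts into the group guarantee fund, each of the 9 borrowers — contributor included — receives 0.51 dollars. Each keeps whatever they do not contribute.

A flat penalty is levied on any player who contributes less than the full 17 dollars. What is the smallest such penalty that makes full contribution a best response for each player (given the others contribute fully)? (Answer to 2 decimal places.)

8.33 dollars

Given the others contribute fully, the best deviation is to contribute 0 (any partial contribution still incurs the fine and gives up units whose private return 0.51 is below 1).
Deviating from 17 to 0 saves 17 dollars but forfeits the deviator's share of the drop in the group guarantee fund: 0.51 × 17 = 8.67.
So the deviation gain is 17 − 8.67 = 8.33, and the fine must be at least 8.33 dollars to wipe it out.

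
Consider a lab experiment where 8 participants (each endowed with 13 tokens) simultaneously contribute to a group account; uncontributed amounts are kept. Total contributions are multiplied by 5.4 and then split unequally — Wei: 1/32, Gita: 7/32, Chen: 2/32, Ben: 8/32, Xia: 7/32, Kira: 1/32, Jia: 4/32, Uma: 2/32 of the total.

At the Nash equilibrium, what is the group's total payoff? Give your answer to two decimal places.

275.60 tokens

Each unit j contributes comes back to j as 5.4 × (j's share), so j prefers to contribute only if that share exceeds 1/5.4 = 0.1852; otherwise keeping the unit dominates.
Gita, Ben and Xia clear that bar, contributing 13 each; the remaining 5 contribute 0. Total contributed: 39.
The group account pays out 5.4 × 39 = 210.60 in total (split across the unequal shares, but the aggregate is all that matters for the group sum).
The 5 free-riders keep 13 each, adding 65. Group total = 65 + 210.60 = 275.60.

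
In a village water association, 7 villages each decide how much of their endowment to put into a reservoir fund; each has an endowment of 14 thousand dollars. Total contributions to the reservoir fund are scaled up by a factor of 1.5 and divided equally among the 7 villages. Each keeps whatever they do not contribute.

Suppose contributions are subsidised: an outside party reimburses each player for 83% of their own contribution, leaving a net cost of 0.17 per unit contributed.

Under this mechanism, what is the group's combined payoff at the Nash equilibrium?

228.34 thousand dollars

Under the mechanism each unit contributed yields (1.5/7) / 0.17 = 1.2605 back to its contributor per unit of net cost, which exceeds 1, making full contribution the dominant choice for everyone.
At the Nash equilibrium everyone contributes 14. Group total payoff = 7 × (14 × 0.83 + 1.5 × 14) = 228.34.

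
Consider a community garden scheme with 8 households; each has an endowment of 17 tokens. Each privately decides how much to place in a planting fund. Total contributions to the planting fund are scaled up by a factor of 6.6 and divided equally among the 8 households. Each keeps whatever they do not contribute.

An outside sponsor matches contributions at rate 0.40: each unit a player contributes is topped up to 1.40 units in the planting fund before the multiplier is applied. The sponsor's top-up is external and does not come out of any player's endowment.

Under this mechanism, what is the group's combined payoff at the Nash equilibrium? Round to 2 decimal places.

1256.64 tokens

Under the mechanism each unit contributed yields 6.6 × 1.40 / 8 = 1.1550 back to its contributor per unit of net cost, which exceeds 1, making full contribution the dominant choice for everyone.
At the Nash equilibrium everyone contributes 17. Group total payoff = 6.6 × 1.40 × 136 = 1256.64.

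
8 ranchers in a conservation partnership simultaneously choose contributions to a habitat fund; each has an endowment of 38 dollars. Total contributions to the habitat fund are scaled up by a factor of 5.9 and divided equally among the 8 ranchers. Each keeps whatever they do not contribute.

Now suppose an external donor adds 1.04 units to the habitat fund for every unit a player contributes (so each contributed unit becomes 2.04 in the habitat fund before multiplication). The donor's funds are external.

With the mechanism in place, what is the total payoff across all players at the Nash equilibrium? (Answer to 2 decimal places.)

3658.94 dollars

Under the mechanism each unit contributed yields 5.9 × 2.04 / 8 = 1.5045 back to its contributor per unit of net cost, which exceeds 1, making full contribution the dominant choice for everyone.
So the Nash equilibrium is full contribution by all 8; the group earns 5.9 × 2.04 × 304 = 3658.94.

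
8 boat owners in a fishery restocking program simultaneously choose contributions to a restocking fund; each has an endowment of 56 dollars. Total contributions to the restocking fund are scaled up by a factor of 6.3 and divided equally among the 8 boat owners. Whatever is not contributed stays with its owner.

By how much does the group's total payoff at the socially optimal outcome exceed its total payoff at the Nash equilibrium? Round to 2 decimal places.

2374.40 dollars

Each contributed unit returns 6.3/8 = 0.7875 to its contributor — below 1 — so contributing 0 is dominant for every player. At the Nash equilibrium everyone keeps their 56, and the group total is 8 × 56 = 448.
Each contributed unit returns 6.300 to the group as a whole (0.7875 to each of 8 players), which exceeds 1, so the social optimum is full contribution: group total = 6.300 × 448 = 2822.40.
Efficiency loss = 2822.40 − 448 = 2374.40.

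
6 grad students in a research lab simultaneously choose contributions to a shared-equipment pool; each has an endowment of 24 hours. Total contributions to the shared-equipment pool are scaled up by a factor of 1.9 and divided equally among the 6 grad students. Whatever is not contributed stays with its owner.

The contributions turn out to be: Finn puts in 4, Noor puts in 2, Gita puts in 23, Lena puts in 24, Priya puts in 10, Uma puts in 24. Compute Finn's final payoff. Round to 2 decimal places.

Total contributed: 4 + 2 + 23 + 24 + 10 + 24 = 87.
Each receives 1.9 × 87 / 6 = 27.55 from the shared-equipment pool.
Finn keeps 24 − 4 = 20, so Finn's payoff is 20 + 27.55 = 47.55.

47.55 hours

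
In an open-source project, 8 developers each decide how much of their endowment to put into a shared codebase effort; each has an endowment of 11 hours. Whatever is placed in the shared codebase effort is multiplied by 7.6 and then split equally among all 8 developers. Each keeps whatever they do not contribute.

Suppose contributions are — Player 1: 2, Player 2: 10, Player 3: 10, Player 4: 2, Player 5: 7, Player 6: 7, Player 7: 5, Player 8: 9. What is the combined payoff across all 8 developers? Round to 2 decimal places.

431.20 hours

Total contributed: 2 + 10 + 10 + 2 + 7 + 7 + 5 + 9 = 52; total kept: 8 × 11 − 52 = 36.
The shared codebase effort pays out 7.6 × 52 = 395.20 in aggregate.
Group total = 36 + 395.20 = 431.20.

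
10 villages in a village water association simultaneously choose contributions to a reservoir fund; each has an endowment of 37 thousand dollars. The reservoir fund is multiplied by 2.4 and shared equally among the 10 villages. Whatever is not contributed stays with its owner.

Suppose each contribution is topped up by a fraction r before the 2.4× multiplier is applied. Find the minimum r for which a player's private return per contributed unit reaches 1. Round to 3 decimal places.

With matching at rate r, one contributed unit becomes (1 + r) in the reservoir fund and returns 2.4 × (1 + r) / 10 to the contributor.
Setting this equal to 1: 1 + r = 10/2.4 = 4.1667.
So the minimum matching rate is r = 4.1667 − 1 = 3.167.

3.167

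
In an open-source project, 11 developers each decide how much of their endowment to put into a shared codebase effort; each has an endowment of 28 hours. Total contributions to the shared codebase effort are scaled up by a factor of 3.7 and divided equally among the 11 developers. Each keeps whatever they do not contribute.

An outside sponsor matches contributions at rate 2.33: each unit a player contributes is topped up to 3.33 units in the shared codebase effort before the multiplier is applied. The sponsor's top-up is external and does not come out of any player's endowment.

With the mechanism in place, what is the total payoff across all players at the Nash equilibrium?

3794.87 hours

The effective private return per unit is now 3.7 × 3.33 / 11 = 1.1201 > 1, so every player's dominant strategy flips to full contribution.
So the Nash equilibrium is full contribution by all 11; the group earns 3.7 × 3.33 × 308 = 3794.87.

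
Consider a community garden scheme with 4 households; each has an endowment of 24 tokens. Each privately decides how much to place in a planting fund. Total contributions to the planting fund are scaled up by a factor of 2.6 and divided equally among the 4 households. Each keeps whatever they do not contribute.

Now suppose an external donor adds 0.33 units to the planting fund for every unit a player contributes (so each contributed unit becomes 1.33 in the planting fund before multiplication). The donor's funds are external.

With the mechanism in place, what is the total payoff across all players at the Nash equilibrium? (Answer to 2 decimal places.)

96.00 tokens

Even with the mechanism, each unit contributed returns only 2.6 × 1.33 / 4 = 0.8645 per unit of net cost, so contributing nothing is still dominant.
Everyone keeps their endowment and the group total is 4 × 24 = 96.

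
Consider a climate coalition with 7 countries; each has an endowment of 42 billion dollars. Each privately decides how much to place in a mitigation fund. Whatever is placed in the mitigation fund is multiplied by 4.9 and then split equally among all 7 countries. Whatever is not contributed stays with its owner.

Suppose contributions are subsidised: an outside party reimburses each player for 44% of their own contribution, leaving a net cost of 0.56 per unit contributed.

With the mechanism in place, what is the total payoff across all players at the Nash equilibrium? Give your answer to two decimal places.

The effective private return per unit is now (4.9/7) / 0.56 = 1.2500 > 1, so every player's dominant strategy flips to full contribution.
So the Nash equilibrium is full contribution by all 7; the group earns 7 × (42 × 0.44 + 4.9 × 42) = 1569.96.

1569.96 billion dollars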